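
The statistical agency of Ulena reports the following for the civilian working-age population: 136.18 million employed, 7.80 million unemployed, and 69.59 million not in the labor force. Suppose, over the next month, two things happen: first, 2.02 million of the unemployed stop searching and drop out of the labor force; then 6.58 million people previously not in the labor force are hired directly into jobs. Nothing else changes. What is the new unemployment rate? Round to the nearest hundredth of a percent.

New unemployment rate ≈ 3.89%.

Initially, labor force = 136.18 + 7.80 = 143.98 million, so u = 7.80/143.98 = 5.42%.
After the first change, unemployed and labor force both fall by 2.02 → E = 136.18, U = 5.78, labor force = 141.96 million.
After the second change, employed and labor force both rise by 6.58; unemployed unchanged → E = 142.76, U = 5.78, labor force = 148.54 million.
New unemployment rate = 5.78 / 148.54 = 3.89%.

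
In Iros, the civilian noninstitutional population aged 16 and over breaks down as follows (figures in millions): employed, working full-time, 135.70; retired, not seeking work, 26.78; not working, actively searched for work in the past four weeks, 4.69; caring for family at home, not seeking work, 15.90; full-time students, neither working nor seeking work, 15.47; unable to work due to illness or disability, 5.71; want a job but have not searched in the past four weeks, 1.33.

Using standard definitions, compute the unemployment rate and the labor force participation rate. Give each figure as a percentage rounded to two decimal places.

Employed = 135.70 million.
Unemployed = 4.69 million.
Labor force = 135.70 + 4.69 = 140.39 million.
Not in labor force = 26.78 + 15.90 + 15.47 + 5.71 + 1.33 = 65.19 million (those not working and not actively searching are outside the labor force — including those who want a job but have given up searching).
Civilian working-age population = 140.39 + 65.19 = 205.58 million.
Unemployment rate = 4.69 / 140.39 = 3.34%.
Labor force participation rate = 140.39 / 205.58 = 68.29%.

Unemployment rate ≈ 3.34%; labor force participation rate ≈ 68.29%.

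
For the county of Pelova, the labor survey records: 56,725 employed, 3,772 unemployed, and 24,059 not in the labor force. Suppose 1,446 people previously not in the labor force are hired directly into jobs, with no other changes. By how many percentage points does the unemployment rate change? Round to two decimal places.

Initially, labor force = 56,725 + 3,772 = 60,497, so u = 3,772/60,497 = 6.24%.
After the change, employed and labor force both rise by 1,446; unemployed unchanged → E = 58,171, U = 3,772, labor force = 61,943.
New unemployment rate = 3,772 / 61,943 = 6.09%.
Change = 6.09% − 6.24% = −0.15 percentage points.

The unemployment rate changes by −0.15 percentage points.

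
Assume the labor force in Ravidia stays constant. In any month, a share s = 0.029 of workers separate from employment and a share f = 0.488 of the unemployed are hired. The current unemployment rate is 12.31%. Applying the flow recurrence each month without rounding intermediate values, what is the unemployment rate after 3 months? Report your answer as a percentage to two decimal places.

Unemployment rate after three months ≈ 6.36%.

With a fixed labor force, u_{t+1} = u_t + s·(1−u_t) − f·u_t = u_t·(1−s−f) + s.
Here 1−s−f = 0.483 and s = 0.029.
u_1 = 0.123100 × 0.483 + 0.029 = 0.088457.
u_2 = 0.088457 × 0.483 + 0.029 = 0.071725.
u_3 = 0.071725 × 0.483 + 0.029 = 0.063643.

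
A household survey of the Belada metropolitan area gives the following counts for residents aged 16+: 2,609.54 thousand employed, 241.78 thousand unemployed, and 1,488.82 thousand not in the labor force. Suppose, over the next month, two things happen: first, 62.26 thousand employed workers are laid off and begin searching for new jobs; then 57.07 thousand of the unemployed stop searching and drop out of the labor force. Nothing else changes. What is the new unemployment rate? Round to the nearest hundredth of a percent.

New unemployment rate ≈ 8.84%.

Initially, labor force = 2,609.54 + 241.78 = 2,851.32 thousand, so u = 241.78/2,851.32 = 8.48%.
After the first change, employed falls and unemployed rises by 62.26; labor force unchanged → E = 2,547.28, U = 304.04, labor force = 2,851.32 thousand.
After the second change, unemployed and labor force both fall by 57.07 → E = 2,547.28, U = 246.97, labor force = 2,794.25 thousand.
New unemployment rate = 246.97 / 2,794.25 = 8.84%.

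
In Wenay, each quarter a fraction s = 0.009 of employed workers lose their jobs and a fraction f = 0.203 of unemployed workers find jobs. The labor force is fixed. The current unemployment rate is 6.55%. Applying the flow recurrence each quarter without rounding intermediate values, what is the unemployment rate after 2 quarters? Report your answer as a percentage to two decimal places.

With a fixed labor force, u_{t+1} = u_t + s·(1−u_t) − f·u_t = u_t·(1−s−f) + s.
Here 1−s−f = 0.788 and s = 0.009.
u_1 = 0.065500 × 0.788 + 0.009 = 0.060614.
u_2 = 0.060614 × 0.788 + 0.009 = 0.056764.

Unemployment rate after two quarters ≈ 5.68%.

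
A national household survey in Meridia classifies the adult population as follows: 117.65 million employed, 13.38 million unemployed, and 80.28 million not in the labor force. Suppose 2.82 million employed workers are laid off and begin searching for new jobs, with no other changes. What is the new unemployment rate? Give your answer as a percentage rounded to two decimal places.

New unemployment rate ≈ 12.36%.

Initially, labor force = 117.65 + 13.38 = 131.03 million, so u = 13.38/131.03 = 10.21%.
After the change, employed falls and unemployed rises by 2.82; labor force unchanged → E = 114.83, U = 16.20, labor force = 131.03 million.
New unemployment rate = 16.20 / 131.03 = 12.36%.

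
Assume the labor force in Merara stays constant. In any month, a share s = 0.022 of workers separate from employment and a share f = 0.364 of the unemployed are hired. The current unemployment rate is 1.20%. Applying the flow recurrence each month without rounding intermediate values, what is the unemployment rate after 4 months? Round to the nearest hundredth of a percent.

With a fixed labor force, u_{t+1} = u_t + s·(1−u_t) − f·u_t = u_t·(1−s−f) + s.
Here 1−s−f = 0.614 and s = 0.022.
u_1 = 0.012000 × 0.614 + 0.022 = 0.029368.
u_2 = 0.029368 × 0.614 + 0.022 = 0.040032.
u_3 = 0.040032 × 0.614 + 0.022 = 0.046580.
u_4 = 0.046580 × 0.614 + 0.022 = 0.050600.

Unemployment rate after four months ≈ 5.06%.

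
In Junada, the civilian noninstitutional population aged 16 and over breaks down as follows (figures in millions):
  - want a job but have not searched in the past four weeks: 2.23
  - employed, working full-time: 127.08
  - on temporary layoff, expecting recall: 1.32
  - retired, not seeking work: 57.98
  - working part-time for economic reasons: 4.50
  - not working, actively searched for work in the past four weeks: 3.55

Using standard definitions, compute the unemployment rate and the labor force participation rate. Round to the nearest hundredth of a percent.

Employed = 127.08 + 4.50 = 131.58 million (anyone who worked, including part-time for economic reasons, counts as employed).
Unemployed = 1.32 + 3.55 = 4.87 million (jobless and actively searching, or on temporary layoff).
Labor force = 131.58 + 4.87 = 136.45 million.
Not in labor force = 2.23 + 57.98 = 60.21 million (those not working and not actively searching are outside the labor force — including those who want a job but have given up searching).
Civilian working-age population = 136.45 + 60.21 = 196.66 million.
Unemployment rate = 4.87 / 136.45 = 3.57%.
Labor force participation rate = 136.45 / 196.66 = 69.38%.

Unemployment rate ≈ 3.57%; labor force participation rate ≈ 69.38%.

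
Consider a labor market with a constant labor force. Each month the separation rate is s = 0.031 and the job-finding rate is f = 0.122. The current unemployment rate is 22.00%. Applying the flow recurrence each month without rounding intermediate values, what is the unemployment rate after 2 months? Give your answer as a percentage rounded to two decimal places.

With a fixed labor force, u_{t+1} = u_t + s·(1−u_t) − f·u_t = u_t·(1−s−f) + s.
Here 1−s−f = 0.847 and s = 0.031.
u_1 = 0.220000 × 0.847 + 0.031 = 0.217340.
u_2 = 0.217340 × 0.847 + 0.031 = 0.215087.

Unemployment rate after two months ≈ 21.51%.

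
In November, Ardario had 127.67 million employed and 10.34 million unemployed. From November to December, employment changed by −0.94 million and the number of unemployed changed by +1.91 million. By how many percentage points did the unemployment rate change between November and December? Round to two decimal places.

November: labor force = 127.67 + 10.34 = 138.01; u = 10.34/138.01 = 7.49%.
December: labor force = 126.73 + 12.25 = 138.98; u = 12.25/138.98 = 8.81%.
Change = 8.81% − 7.49% = +1.32 pp.

The unemployment rate changed by +1.32 percentage points.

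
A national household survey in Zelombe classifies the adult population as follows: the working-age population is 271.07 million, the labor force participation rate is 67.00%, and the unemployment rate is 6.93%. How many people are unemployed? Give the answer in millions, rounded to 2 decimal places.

Labor force = 0.6700 × 271.07 = 181.62 million.
Unemployed = 0.0693 × 181.62 ≈ 12.59 million.

About 12.59 million are unemployed.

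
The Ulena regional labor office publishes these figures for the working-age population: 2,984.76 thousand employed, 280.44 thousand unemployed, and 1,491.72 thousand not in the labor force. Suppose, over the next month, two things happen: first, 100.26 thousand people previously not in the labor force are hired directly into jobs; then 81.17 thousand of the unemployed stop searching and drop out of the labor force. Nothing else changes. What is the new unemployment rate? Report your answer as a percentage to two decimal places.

Initially, labor force = 2,984.76 + 280.44 = 3,265.20 thousand, so u = 280.44/3,265.20 = 8.59%.
After the first change, employed and labor force both rise by 100.26; unemployed unchanged → E = 3,085.02, U = 280.44, labor force = 3,365.46 thousand.
After the second change, unemployed and labor force both fall by 81.17 → E = 3,085.02, U = 199.27, labor force = 3,284.29 thousand.
New unemployment rate = 199.27 / 3,284.29 = 6.07%.

New unemployment rate ≈ 6.07%.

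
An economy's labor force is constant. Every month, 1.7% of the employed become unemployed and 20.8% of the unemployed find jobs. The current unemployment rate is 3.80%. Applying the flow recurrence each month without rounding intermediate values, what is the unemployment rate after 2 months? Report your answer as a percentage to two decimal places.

With a fixed labor force, u_{t+1} = u_t + s·(1−u_t) − f·u_t = u_t·(1−s−f) + s.
Here 1−s−f = 0.775 and s = 0.017.
u_1 = 0.038000 × 0.775 + 0.017 = 0.046450.
u_2 = 0.046450 × 0.775 + 0.017 = 0.052999.

Unemployment rate after two months ≈ 5.30%.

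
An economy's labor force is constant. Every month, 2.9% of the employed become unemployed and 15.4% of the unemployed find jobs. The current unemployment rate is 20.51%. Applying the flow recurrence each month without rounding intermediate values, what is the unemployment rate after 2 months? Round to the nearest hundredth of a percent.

Unemployment rate after two months ≈ 18.96%.

With a fixed labor force, u_{t+1} = u_t + s·(1−u_t) − f·u_t = u_t·(1−s−f) + s.
Here 1−s−f = 0.817 and s = 0.029.
u_1 = 0.205100 × 0.817 + 0.029 = 0.196567.
u_2 = 0.196567 × 0.817 + 0.029 = 0.189595.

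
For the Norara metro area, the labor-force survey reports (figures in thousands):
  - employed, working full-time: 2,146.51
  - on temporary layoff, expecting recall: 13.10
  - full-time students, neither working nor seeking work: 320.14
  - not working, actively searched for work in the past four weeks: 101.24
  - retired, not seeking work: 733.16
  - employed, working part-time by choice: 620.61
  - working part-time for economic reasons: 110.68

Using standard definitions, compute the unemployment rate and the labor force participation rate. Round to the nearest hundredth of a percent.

Unemployment rate ≈ 3.82%; labor force participation rate ≈ 73.96%.

Employed = 2,146.51 + 620.61 + 110.68 = 2,877.80 thousand (anyone who worked, including part-time for economic reasons, counts as employed).
Unemployed = 13.10 + 101.24 = 114.34 thousand (jobless and actively searching, or on temporary layoff).
Labor force = 2,877.80 + 114.34 = 2,992.14 thousand.
Not in labor force = 320.14 + 733.16 = 1,053.30 thousand (those not working and not actively searching are outside the labor force).
Civilian working-age population = 2,992.14 + 1,053.30 = 4,045.44 thousand.
Unemployment rate = 114.34 / 2,992.14 = 3.82%.
Labor force participation rate = 2,992.14 / 4,045.44 = 73.96%.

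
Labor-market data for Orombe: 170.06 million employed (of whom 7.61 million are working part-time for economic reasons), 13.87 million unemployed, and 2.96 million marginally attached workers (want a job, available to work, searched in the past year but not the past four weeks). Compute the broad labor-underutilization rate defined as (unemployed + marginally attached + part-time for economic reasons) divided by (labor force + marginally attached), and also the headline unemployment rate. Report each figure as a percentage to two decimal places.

Labor force = 170.06 + 13.87 = 183.93 million.
Numerator = 13.87 + 2.96 + 7.61 = 24.44 million.
Denominator = 183.93 + 2.96 = 186.89 million.
Broad rate = 24.44 / 186.89 = 13.08%.
Headline unemployment rate = 13.87 / 183.93 = 7.54%.

Broad underutilization rate ≈ 13.08%; headline unemployment rate ≈ 7.54%.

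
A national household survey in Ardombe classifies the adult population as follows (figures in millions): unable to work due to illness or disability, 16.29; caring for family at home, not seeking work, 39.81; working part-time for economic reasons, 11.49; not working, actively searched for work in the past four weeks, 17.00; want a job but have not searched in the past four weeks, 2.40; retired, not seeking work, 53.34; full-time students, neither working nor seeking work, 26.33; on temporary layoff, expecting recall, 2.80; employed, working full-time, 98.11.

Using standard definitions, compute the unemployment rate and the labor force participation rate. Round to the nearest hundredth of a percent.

Unemployment rate ≈ 15.30%; labor force participation rate ≈ 48.36%.

Employed = 11.49 + 98.11 = 109.60 million (anyone who worked, including part-time for economic reasons, counts as employed).
Unemployed = 17.00 + 2.80 = 19.80 million (jobless and actively searching, or on temporary layoff).
Labor force = 109.60 + 19.80 = 129.40 million.
Not in labor force = 16.29 + 39.81 + 2.40 + 53.34 + 26.33 = 138.17 million (those not working and not actively searching are outside the labor force — including those who want a job but have given up searching).
Civilian working-age population = 129.40 + 138.17 = 267.57 million.
Unemployment rate = 19.80 / 129.40 = 15.30%.
Labor force participation rate = 129.40 / 267.57 = 48.36%.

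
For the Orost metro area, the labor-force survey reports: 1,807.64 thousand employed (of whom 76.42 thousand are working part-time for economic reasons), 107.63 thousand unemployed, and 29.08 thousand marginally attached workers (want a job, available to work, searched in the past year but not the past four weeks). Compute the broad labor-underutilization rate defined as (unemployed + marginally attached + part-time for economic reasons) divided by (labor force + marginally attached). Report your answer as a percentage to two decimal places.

Broad underutilization rate ≈ 10.96%.

Labor force = 1,807.64 + 107.63 = 1,915.27 thousand.
Numerator = 107.63 + 29.08 + 76.42 = 213.13 thousand.
Denominator = 1,915.27 + 29.08 = 1,944.35 thousand.
Broad rate = 213.13 / 1,944.35 = 10.96%.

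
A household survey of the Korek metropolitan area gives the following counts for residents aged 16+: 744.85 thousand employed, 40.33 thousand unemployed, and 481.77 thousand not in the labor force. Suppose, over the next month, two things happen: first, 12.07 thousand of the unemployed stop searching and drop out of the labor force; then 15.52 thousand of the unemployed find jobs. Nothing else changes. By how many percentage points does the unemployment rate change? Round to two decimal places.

Initially, labor force = 744.85 + 40.33 = 785.18 thousand, so u = 40.33/785.18 = 5.14%.
After the first change, unemployed and labor force both fall by 12.07 → E = 744.85, U = 28.26, labor force = 773.11 thousand.
After the second change, unemployed falls and employed rises by 15.52; labor force unchanged → E = 760.37, U = 12.74, labor force = 773.11 thousand.
New unemployment rate = 12.74 / 773.11 = 1.65%.
Change = 1.65% − 5.14% = −3.49 percentage points.

The unemployment rate changes by −3.49 percentage points.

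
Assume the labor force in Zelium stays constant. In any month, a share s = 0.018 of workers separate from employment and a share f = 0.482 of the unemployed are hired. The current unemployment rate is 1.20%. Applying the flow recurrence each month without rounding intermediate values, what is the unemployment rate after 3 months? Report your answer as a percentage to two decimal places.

With a fixed labor force, u_{t+1} = u_t + s·(1−u_t) − f·u_t = u_t·(1−s−f) + s.
Here 1−s−f = 0.500 and s = 0.018.
u_1 = 0.012000 × 0.500 + 0.018 = 0.024000.
u_2 = 0.024000 × 0.500 + 0.018 = 0.030000.
u_3 = 0.030000 × 0.500 + 0.018 = 0.033000.

Unemployment rate after three months ≈ 3.30%.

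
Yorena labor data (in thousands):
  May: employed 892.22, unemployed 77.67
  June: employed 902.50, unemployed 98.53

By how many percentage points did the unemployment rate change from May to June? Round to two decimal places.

The unemployment rate changed by +1.83 percentage points.

May: labor force = 892.22 + 77.67 = 969.89; u = 77.67/969.89 = 8.01%.
June: labor force = 902.50 + 98.53 = 1,001.03; u = 98.53/1,001.03 = 9.84%.
Change = 9.84% − 8.01% = +1.83 pp.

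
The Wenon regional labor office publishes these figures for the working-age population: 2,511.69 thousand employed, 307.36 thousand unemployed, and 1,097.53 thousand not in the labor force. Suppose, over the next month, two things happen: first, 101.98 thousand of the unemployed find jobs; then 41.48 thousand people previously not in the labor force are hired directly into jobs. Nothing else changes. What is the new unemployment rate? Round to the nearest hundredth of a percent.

Initially, labor force = 2,511.69 + 307.36 = 2,819.05 thousand, so u = 307.36/2,819.05 = 10.90%.
After the first change, unemployed falls and employed rises by 101.98; labor force unchanged → E = 2,613.67, U = 205.38, labor force = 2,819.05 thousand.
After the second change, employed and labor force both rise by 41.48; unemployed unchanged → E = 2,655.15, U = 205.38, labor force = 2,860.53 thousand.
New unemployment rate = 205.38 / 2,860.53 = 7.18%.

New unemployment rate ≈ 7.18%.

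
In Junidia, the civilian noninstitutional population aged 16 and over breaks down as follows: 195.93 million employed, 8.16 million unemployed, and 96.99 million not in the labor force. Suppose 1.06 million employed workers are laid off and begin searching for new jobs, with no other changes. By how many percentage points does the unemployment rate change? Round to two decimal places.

The unemployment rate changes by +0.52 percentage points.

Initially, labor force = 195.93 + 8.16 = 204.09 million, so u = 8.16/204.09 = 4.00%.
After the change, employed falls and unemployed rises by 1.06; labor force unchanged → E = 194.87, U = 9.22, labor force = 204.09 million.
New unemployment rate = 9.22 / 204.09 = 4.52%.
Change = 4.52% − 4.00% = +0.52 percentage points.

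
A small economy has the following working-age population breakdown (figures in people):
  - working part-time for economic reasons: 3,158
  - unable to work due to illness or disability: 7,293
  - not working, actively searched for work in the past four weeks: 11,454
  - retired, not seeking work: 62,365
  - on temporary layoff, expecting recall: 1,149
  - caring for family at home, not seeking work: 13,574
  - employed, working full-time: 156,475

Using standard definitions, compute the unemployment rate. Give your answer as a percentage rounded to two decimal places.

Unemployment rate ≈ 7.32%.

Employed = 3,158 + 156,475 = 159,633 (anyone who worked, including part-time for economic reasons, counts as employed).
Unemployed = 11,454 + 1,149 = 12,603 (jobless and actively searching, or on temporary layoff).
Labor force = 159,633 + 12,603 = 172,236.
Unemployment rate = 12,603 / 172,236 = 7.32%.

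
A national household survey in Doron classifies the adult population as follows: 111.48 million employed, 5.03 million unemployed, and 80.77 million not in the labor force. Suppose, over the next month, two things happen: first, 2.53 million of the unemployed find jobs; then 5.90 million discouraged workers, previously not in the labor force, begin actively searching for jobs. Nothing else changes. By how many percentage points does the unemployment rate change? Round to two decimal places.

The unemployment rate changes by +2.54 percentage points.

Initially, labor force = 111.48 + 5.03 = 116.51 million, so u = 5.03/116.51 = 4.32%.
After the first change, unemployed falls and employed rises by 2.53; labor force unchanged → E = 114.01, U = 2.50, labor force = 116.51 million.
After the second change, unemployed and labor force both rise by 5.90 → E = 114.01, U = 8.40, labor force = 122.41 million.
New unemployment rate = 8.40 / 122.41 = 6.86%.
Change = 6.86% − 4.32% = +2.54 percentage points.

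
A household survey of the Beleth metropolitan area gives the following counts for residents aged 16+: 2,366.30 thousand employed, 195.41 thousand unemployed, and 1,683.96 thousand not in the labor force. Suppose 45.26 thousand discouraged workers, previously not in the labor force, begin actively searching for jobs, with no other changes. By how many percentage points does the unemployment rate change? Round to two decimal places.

Initially, labor force = 2,366.30 + 195.41 = 2,561.71 thousand, so u = 195.41/2,561.71 = 7.63%.
After the change, unemployed and labor force both rise by 45.26 → E = 2,366.30, U = 240.67, labor force = 2,606.97 thousand.
New unemployment rate = 240.67 / 2,606.97 = 9.23%.
Change = 9.23% − 7.63% = +1.60 percentage points.

The unemployment rate changes by +1.60 percentage points.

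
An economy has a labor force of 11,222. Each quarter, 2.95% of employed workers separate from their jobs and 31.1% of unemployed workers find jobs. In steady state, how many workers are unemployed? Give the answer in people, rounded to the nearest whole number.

About 972 are unemployed in steady state.

Steady-state unemployment rate u* = s/(s+f) = 2.95/(2.95+31.1) = 0.086637.
Unemployed = u* × labor force = 0.086637 × 11,222 ≈ 972.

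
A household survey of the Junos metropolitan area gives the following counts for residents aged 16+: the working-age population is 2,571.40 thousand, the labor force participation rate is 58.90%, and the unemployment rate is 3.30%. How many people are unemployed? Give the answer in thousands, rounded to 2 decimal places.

Labor force = 0.5890 × 2,571.40 = 1,514.55 thousand.
Unemployed = 0.0330 × 1,514.55 ≈ 49.98 thousand.

About 49.98 thousand are unemployed.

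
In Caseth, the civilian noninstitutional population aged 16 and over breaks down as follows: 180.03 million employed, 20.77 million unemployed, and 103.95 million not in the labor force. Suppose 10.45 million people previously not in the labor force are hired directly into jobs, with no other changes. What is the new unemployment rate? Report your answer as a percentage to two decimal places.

Initially, labor force = 180.03 + 20.77 = 200.80 million, so u = 20.77/200.80 = 10.34%.
After the change, employed and labor force both rise by 10.45; unemployed unchanged → E = 190.48, U = 20.77, labor force = 211.25 million.
New unemployment rate = 20.77 / 211.25 = 9.83%.

New unemployment rate ≈ 9.83%.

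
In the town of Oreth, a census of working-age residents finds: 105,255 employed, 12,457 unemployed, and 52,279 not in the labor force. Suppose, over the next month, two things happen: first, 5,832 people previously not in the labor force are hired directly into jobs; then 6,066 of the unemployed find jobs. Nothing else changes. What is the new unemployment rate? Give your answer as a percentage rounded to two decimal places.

Initially, labor force = 105,255 + 12,457 = 117,712, so u = 12,457/117,712 = 10.58%.
After the first change, employed and labor force both rise by 5,832; unemployed unchanged → E = 111,087, U = 12,457, labor force = 123,544.
After the second change, unemployed falls and employed rises by 6,066; labor force unchanged → E = 117,153, U = 6,391, labor force = 123,544.
New unemployment rate = 6,391 / 123,544 = 5.17%.

New unemployment rate ≈ 5.17%.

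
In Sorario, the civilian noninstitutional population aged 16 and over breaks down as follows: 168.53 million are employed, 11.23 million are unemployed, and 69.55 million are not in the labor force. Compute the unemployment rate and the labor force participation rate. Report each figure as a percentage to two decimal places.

Labor force = employed + unemployed = 168.53 + 11.23 = 179.76 million.
Working-age population = 179.76 + 69.55 = 249.31 million.
Unemployment rate = 11.23 / 179.76 = 6.25%.
Labor force participation rate = 179.76 / 249.31 = 72.10%.

Unemployment rate ≈ 6.25%; labor force participation rate ≈ 72.10%.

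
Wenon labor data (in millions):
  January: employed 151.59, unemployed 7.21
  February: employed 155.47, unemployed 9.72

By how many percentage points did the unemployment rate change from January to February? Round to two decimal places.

The unemployment rate changed by +1.34 percentage points.

January: labor force = 151.59 + 7.21 = 158.80; u = 7.21/158.80 = 4.54%.
February: labor force = 155.47 + 9.72 = 165.19; u = 9.72/165.19 = 5.88%.
Change = 5.88% − 4.54% = +1.34 pp.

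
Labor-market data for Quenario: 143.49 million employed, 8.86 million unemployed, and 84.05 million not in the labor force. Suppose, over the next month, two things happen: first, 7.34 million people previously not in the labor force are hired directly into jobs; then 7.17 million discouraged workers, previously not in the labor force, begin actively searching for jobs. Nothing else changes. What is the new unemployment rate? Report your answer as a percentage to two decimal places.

New unemployment rate ≈ 9.61%.

Initially, labor force = 143.49 + 8.86 = 152.35 million, so u = 8.86/152.35 = 5.82%.
After the first change, employed and labor force both rise by 7.34; unemployed unchanged → E = 150.83, U = 8.86, labor force = 159.69 million.
After the second change, unemployed and labor force both rise by 7.17 → E = 150.83, U = 16.03, labor force = 166.86 million.
New unemployment rate = 16.03 / 166.86 = 9.61%.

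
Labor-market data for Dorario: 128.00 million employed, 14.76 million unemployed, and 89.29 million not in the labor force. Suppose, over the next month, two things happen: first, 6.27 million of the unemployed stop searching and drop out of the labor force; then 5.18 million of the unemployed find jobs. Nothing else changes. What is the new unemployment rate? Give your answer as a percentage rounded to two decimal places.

New unemployment rate ≈ 2.43%.

Initially, labor force = 128.00 + 14.76 = 142.76 million, so u = 14.76/142.76 = 10.34%.
After the first change, unemployed and labor force both fall by 6.27 → E = 128.00, U = 8.49, labor force = 136.49 million.
After the second change, unemployed falls and employed rises by 5.18; labor force unchanged → E = 133.18, U = 3.31, labor force = 136.49 million.
New unemployment rate = 3.31 / 136.49 = 2.43%.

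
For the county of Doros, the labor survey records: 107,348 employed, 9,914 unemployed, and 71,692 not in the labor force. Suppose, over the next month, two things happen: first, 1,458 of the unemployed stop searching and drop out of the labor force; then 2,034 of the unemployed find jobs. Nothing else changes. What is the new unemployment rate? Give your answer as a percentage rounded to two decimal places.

Initially, labor force = 107,348 + 9,914 = 117,262, so u = 9,914/117,262 = 8.45%.
After the first change, unemployed and labor force both fall by 1,458 → E = 107,348, U = 8,456, labor force = 115,804.
After the second change, unemployed falls and employed rises by 2,034; labor force unchanged → E = 109,382, U = 6,422, labor force = 115,804.
New unemployment rate = 6,422 / 115,804 = 5.55%.

New unemployment rate ≈ 5.55%.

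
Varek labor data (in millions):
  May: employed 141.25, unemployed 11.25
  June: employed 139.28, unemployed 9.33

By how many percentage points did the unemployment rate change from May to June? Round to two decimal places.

May: labor force = 141.25 + 11.25 = 152.50; u = 11.25/152.50 = 7.38%.
June: labor force = 139.28 + 9.33 = 148.61; u = 9.33/148.61 = 6.28%.
Change = 6.28% − 7.38% = −1.10 pp.

The unemployment rate changed by −1.10 percentage points.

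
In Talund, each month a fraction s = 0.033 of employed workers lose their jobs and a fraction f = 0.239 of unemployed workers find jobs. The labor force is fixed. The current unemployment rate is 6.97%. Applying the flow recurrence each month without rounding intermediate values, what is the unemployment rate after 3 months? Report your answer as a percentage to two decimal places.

Unemployment rate after three months ≈ 10.14%.

With a fixed labor force, u_{t+1} = u_t + s·(1−u_t) − f·u_t = u_t·(1−s−f) + s.
Here 1−s−f = 0.728 and s = 0.033.
u_1 = 0.069700 × 0.728 + 0.033 = 0.083742.
u_2 = 0.083742 × 0.728 + 0.033 = 0.093964.
u_3 = 0.093964 × 0.728 + 0.033 = 0.101406.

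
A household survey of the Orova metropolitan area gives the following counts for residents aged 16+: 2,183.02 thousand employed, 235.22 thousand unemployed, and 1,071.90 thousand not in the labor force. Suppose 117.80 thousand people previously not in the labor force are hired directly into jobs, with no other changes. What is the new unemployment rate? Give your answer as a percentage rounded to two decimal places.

New unemployment rate ≈ 9.28%.

Initially, labor force = 2,183.02 + 235.22 = 2,418.24 thousand, so u = 235.22/2,418.24 = 9.73%.
After the change, employed and labor force both rise by 117.80; unemployed unchanged → E = 2,300.82, U = 235.22, labor force = 2,536.04 thousand.
New unemployment rate = 235.22 / 2,536.04 = 9.28%.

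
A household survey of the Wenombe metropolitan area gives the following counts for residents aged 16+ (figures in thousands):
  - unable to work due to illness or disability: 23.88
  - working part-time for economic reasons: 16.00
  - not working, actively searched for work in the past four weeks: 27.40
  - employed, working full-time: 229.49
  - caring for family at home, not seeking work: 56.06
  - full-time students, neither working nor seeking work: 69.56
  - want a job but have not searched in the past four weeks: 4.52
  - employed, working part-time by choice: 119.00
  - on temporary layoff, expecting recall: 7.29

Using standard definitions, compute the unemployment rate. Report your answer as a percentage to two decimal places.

Unemployment rate ≈ 8.69%.

Employed = 16.00 + 229.49 + 119.00 = 364.49 thousand (anyone who worked, including part-time for economic reasons, counts as employed).
Unemployed = 27.40 + 7.29 = 34.69 thousand (jobless and actively searching, or on temporary layoff).
Labor force = 364.49 + 34.69 = 399.18 thousand.
Unemployment rate = 34.69 / 399.18 = 8.69%.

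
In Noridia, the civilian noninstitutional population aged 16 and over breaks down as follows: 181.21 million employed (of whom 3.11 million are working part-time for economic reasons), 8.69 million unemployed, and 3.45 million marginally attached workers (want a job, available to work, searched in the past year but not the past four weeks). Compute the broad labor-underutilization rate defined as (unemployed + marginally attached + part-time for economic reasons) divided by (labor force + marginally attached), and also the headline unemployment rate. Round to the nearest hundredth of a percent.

Labor force = 181.21 + 8.69 = 189.90 million.
Numerator = 8.69 + 3.45 + 3.11 = 15.25 million.
Denominator = 189.90 + 3.45 = 193.35 million.
Broad rate = 15.25 / 193.35 = 7.89%.
Headline unemployment rate = 8.69 / 189.90 = 4.58%.

Broad underutilization rate ≈ 7.89%; headline unemployment rate ≈ 4.58%.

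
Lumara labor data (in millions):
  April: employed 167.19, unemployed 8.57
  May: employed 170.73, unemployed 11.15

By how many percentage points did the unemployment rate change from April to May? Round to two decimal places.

April: labor force = 167.19 + 8.57 = 175.76; u = 8.57/175.76 = 4.88%.
May: labor force = 170.73 + 11.15 = 181.88; u = 11.15/181.88 = 6.13%.
Change = 6.13% − 4.88% = +1.25 pp.

The unemployment rate changed by +1.25 percentage points.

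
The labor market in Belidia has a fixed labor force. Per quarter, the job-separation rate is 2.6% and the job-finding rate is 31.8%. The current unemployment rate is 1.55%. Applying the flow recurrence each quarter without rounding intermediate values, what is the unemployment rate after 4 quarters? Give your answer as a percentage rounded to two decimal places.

Unemployment rate after four quarters ≈ 6.45%.

With a fixed labor force, u_{t+1} = u_t + s·(1−u_t) − f·u_t = u_t·(1−s−f) + s.
Here 1−s−f = 0.656 and s = 0.026.
u_1 = 0.015500 × 0.656 + 0.026 = 0.036168.
u_2 = 0.036168 × 0.656 + 0.026 = 0.049726.
u_3 = 0.049726 × 0.656 + 0.026 = 0.058620.
u_4 = 0.058620 × 0.656 + 0.026 = 0.064455.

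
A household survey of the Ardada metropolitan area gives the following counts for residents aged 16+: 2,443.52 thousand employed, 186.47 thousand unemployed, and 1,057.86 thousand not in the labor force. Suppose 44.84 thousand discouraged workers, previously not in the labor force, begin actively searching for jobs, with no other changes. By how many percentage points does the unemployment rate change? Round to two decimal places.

The unemployment rate changes by +1.56 percentage points.

Initially, labor force = 2,443.52 + 186.47 = 2,629.99 thousand, so u = 186.47/2,629.99 = 7.09%.
After the change, unemployed and labor force both rise by 44.84 → E = 2,443.52, U = 231.31, labor force = 2,674.83 thousand.
New unemployment rate = 231.31 / 2,674.83 = 8.65%.
Change = 8.65% − 7.09% = +1.56 percentage points.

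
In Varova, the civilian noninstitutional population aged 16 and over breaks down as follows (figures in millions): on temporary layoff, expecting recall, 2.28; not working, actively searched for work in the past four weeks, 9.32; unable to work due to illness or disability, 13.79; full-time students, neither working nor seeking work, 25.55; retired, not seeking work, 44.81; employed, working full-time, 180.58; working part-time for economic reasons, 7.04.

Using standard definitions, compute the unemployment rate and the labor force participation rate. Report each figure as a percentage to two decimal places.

Employed = 180.58 + 7.04 = 187.62 million (anyone who worked, including part-time for economic reasons, counts as employed).
Unemployed = 2.28 + 9.32 = 11.60 million (jobless and actively searching, or on temporary layoff).
Labor force = 187.62 + 11.60 = 199.22 million.
Not in labor force = 13.79 + 25.55 + 44.81 = 84.15 million (those not working and not actively searching are outside the labor force).
Civilian working-age population = 199.22 + 84.15 = 283.37 million.
Unemployment rate = 11.60 / 199.22 = 5.82%.
Labor force participation rate = 199.22 / 283.37 = 70.30%.

Unemployment rate ≈ 5.82%; labor force participation rate ≈ 70.30%.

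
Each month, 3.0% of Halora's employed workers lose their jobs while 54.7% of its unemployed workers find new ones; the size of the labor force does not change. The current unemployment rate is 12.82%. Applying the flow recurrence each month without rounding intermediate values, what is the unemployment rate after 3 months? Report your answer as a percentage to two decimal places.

Unemployment rate after three months ≈ 5.78%.

With a fixed labor force, u_{t+1} = u_t + s·(1−u_t) − f·u_t = u_t·(1−s−f) + s.
Here 1−s−f = 0.423 and s = 0.030.
u_1 = 0.128200 × 0.423 + 0.030 = 0.084229.
u_2 = 0.084229 × 0.423 + 0.030 = 0.065629.
u_3 = 0.065629 × 0.423 + 0.030 = 0.057761.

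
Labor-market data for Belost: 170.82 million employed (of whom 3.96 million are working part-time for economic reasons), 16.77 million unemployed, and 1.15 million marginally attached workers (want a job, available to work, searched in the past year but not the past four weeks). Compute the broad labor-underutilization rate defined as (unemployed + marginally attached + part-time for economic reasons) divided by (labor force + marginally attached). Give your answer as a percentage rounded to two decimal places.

Broad underutilization rate ≈ 11.59%.

Labor force = 170.82 + 16.77 = 187.59 million.
Numerator = 16.77 + 1.15 + 3.96 = 21.88 million.
Denominator = 187.59 + 1.15 = 188.74 million.
Broad rate = 21.88 / 188.74 = 11.59%.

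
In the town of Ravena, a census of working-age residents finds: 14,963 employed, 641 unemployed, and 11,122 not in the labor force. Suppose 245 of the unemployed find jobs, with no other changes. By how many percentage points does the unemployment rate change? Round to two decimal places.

Initially, labor force = 14,963 + 641 = 15,604, so u = 641/15,604 = 4.11%.
After the change, unemployed falls and employed rises by 245; labor force unchanged → E = 15,208, U = 396, labor force = 15,604.
New unemployment rate = 396 / 15,604 = 2.54%.
Change = 2.54% − 4.11% = −1.57 percentage points.

The unemployment rate changes by −1.57 percentage points.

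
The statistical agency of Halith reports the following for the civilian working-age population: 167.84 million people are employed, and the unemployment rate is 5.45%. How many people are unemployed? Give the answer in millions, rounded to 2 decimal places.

Let U be the number unemployed. The labor force is E + U, and U/(E+U) = 0.0545.
So U = 0.0545 × 167.84 / (1 − 0.0545) = 9.1473 / 0.9455 ≈ 9.67 million.

About 9.67 million are unemployed.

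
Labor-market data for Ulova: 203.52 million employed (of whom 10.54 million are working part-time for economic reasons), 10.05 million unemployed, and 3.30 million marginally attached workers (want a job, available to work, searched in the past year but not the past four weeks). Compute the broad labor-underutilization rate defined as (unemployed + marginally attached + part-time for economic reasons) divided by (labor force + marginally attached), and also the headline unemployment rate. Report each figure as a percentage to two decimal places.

Labor force = 203.52 + 10.05 = 213.57 million.
Numerator = 10.05 + 3.30 + 10.54 = 23.89 million.
Denominator = 213.57 + 3.30 = 216.87 million.
Broad rate = 23.89 / 216.87 = 11.02%.
Headline unemployment rate = 10.05 / 213.57 = 4.71%.

Broad underutilization rate ≈ 11.02%; headline unemployment rate ≈ 4.71%.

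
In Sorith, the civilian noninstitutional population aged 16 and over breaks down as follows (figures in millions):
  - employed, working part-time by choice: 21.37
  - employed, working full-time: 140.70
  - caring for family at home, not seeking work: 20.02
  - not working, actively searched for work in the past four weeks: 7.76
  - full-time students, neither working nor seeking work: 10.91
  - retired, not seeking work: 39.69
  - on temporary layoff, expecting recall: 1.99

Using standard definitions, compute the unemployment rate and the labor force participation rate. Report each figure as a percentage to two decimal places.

Employed = 21.37 + 140.70 = 162.07 million.
Unemployed = 7.76 + 1.99 = 9.75 million (jobless and actively searching, or on temporary layoff).
Labor force = 162.07 + 9.75 = 171.82 million.
Not in labor force = 20.02 + 10.91 + 39.69 = 70.62 million (those not working and not actively searching are outside the labor force).
Civilian working-age population = 171.82 + 70.62 = 242.44 million.
Unemployment rate = 9.75 / 171.82 = 5.67%.
Labor force participation rate = 171.82 / 242.44 = 70.87%.

Unemployment rate ≈ 5.67%; labor force participation rate ≈ 70.87%.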